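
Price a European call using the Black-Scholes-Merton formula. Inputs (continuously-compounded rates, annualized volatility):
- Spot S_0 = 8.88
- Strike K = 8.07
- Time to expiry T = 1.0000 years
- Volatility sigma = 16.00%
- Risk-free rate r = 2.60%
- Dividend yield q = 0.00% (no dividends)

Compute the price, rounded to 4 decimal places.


Answer: Price = 1.1891

Derivation:
d1 = (ln(S/K) + (r - q + 0.5*sigma^2) * T) / (sigma * sqrt(T)) = 0.84030047
d2 = d1 - sigma * sqrt(T) = 0.68030047
exp(-rT) = 0.97433509; exp(-qT) = 1.00000000
C = S_0 * exp(-qT) * N(d1) - K * exp(-rT) * N(d2)
N(d1) = 0.79963003; N(d2) = 0.75184289
C = 8.8800 * 1.00000000 * 0.79963003 - 8.0700 * 0.97433509 * 0.75184289 = 1.1891


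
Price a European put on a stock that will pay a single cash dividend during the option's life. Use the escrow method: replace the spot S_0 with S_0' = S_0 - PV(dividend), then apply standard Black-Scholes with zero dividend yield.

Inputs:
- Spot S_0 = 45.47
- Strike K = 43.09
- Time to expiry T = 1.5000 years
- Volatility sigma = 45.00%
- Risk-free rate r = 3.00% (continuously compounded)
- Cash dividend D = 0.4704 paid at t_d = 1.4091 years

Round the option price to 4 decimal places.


PV(D) = D * exp(-r * t_d) = 0.4704 * 0.95860804 = 0.45092922
S_0' = S_0 - PV(D) = 45.4700 - 0.45092922 = 45.01907078
d1 = (ln(S_0'/K) + (r + sigma^2/2)*T) / (sigma*sqrt(T)) = 0.43668096
d2 = d1 - sigma*sqrt(T) = -0.11445423
exp(-rT) = 0.95599748
N(-d1) = 0.33117137; N(-d2) = 0.54556114
P = K * exp(-rT) * N(-d2) - S_0' * N(-d1) = 43.0900 * 0.95599748 * 0.54556114 - 45.01907078 * 0.33117137 = 7.5648

Answer: Price = 7.5648


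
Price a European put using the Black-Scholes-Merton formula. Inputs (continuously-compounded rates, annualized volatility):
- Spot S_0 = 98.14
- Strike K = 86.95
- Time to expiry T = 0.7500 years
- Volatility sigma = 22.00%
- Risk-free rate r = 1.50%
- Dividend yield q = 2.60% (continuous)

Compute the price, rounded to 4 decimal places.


Answer: Price = 2.9538

Derivation:
d1 = (ln(S/K) + (r - q + 0.5*sigma^2) * T) / (sigma * sqrt(T)) = 0.68737113
d2 = d1 - sigma * sqrt(T) = 0.49684554
exp(-rT) = 0.98881304; exp(-qT) = 0.98068890
P = K * exp(-rT) * N(-d2) - S_0 * exp(-qT) * N(-d1)
N(-d1) = 0.24592444; N(-d2) = 0.30964899
P = 86.9500 * 0.98881304 * 0.30964899 - 98.1400 * 0.98068890 * 0.24592444 = 2.9538


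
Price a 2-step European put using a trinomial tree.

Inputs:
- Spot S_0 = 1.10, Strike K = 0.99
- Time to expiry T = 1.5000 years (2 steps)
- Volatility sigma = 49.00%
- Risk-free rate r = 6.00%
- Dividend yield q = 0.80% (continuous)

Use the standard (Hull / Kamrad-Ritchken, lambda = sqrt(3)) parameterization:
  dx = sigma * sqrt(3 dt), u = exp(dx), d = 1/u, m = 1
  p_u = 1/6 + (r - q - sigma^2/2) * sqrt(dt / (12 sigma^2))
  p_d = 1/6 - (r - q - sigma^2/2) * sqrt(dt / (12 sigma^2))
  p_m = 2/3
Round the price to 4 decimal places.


Answer: Price = V(0,0) = 0.1408

Derivation:
dt = T/N = 0.750000; dx = sigma*sqrt(3*dt) = 0.735000
u = exp(dx) = 2.085482; d = 1/u = 0.479505
p_u = 0.131947, p_m = 0.666667, p_d = 0.201386
Discount per step: exp(-r*dt) = 0.955997
Stock lattice S(k, j) with j the centered position index:
  k=0: S(0,+0) = 1.1000
  k=1: S(1,-1) = 0.5275; S(1,+0) = 1.1000; S(1,+1) = 2.2940
  k=2: S(2,-2) = 0.2529; S(2,-1) = 0.5275; S(2,+0) = 1.1000; S(2,+1) = 2.2940; S(2,+2) = 4.7842
Terminal payoffs V(N, j) = max(K - S_T, 0):
  V(2,-2) = 0.737082; V(2,-1) = 0.462544; V(2,+0) = 0.000000; V(2,+1) = 0.000000; V(2,+2) = 0.000000
Backward induction: V(k, j) = exp(-r*dt) * [p_u * V(k+1, j+1) + p_m * V(k+1, j) + p_d * V(k+1, j-1)]
  V(1,-1) = exp(-r*dt) * [p_u*0.000000 + p_m*0.462544 + p_d*0.737082] = 0.436700
  V(1,+0) = exp(-r*dt) * [p_u*0.000000 + p_m*0.000000 + p_d*0.462544] = 0.089051
  V(1,+1) = exp(-r*dt) * [p_u*0.000000 + p_m*0.000000 + p_d*0.000000] = 0.000000
  V(0,+0) = exp(-r*dt) * [p_u*0.000000 + p_m*0.089051 + p_d*0.436700] = 0.140831


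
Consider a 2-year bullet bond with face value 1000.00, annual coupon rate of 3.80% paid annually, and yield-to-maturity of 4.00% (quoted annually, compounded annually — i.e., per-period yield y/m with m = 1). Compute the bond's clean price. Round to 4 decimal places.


Answer: Price = 996.2278

Derivation:
Coupon per period c = face * coupon_rate / m = 38.000000
Periods per year m = 1; per-period yield y/m = 0.040000
Number of cashflows N = 2
Cashflows (t years, CF_t, discount factor 1/(1+y/m)^(m*t), PV):
  t = 1.0000: CF_t = 38.000000, DF = 0.961538, PV = 36.538462
  t = 2.0000: CF_t = 1038.000000, DF = 0.924556, PV = 959.689349
Price P = sum_t PV_t = 996.227811


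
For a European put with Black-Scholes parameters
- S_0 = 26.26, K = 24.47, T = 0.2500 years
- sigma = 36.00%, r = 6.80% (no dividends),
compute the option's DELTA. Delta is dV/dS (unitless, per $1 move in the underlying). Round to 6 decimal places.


d1 = 0.5766610634; d2 = 0.3966610634
phi(d1) = 0.3378316704; exp(-qT) = 1.0000000000; exp(-rT) = 0.9831436846
N(-d1) = 0.2820842201
Delta = -exp(-qT) * N(-d1) = -1.0000000000 * 0.2820842201 = -0.282084

Answer: Delta = -0.282084


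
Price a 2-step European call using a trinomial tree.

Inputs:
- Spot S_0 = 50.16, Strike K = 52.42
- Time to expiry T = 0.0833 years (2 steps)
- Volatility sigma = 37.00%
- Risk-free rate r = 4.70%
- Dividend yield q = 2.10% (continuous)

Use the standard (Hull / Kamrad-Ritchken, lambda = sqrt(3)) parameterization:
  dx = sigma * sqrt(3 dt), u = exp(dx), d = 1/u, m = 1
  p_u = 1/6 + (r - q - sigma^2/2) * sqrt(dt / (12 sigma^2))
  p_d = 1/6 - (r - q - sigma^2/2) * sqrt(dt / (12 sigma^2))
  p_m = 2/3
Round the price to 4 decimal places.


Answer: Price = V(0,0) = 1.3329

Derivation:
dt = T/N = 0.041650; dx = sigma*sqrt(3*dt) = 0.130789
u = exp(dx) = 1.139727; d = 1/u = 0.877403
p_u = 0.159908, p_m = 0.666667, p_d = 0.173426
Discount per step: exp(-r*dt) = 0.998044
Stock lattice S(k, j) with j the centered position index:
  k=0: S(0,+0) = 50.1600
  k=1: S(1,-1) = 44.0105; S(1,+0) = 50.1600; S(1,+1) = 57.1687
  k=2: S(2,-2) = 38.6150; S(2,-1) = 44.0105; S(2,+0) = 50.1600; S(2,+1) = 57.1687; S(2,+2) = 65.1567
Terminal payoffs V(N, j) = max(S_T - K, 0):
  V(2,-2) = 0.000000; V(2,-1) = 0.000000; V(2,+0) = 0.000000; V(2,+1) = 4.748697; V(2,+2) = 12.736696
Backward induction: V(k, j) = exp(-r*dt) * [p_u * V(k+1, j+1) + p_m * V(k+1, j) + p_d * V(k+1, j-1)]
  V(1,-1) = exp(-r*dt) * [p_u*0.000000 + p_m*0.000000 + p_d*0.000000] = 0.000000
  V(1,+0) = exp(-r*dt) * [p_u*4.748697 + p_m*0.000000 + p_d*0.000000] = 0.757867
  V(1,+1) = exp(-r*dt) * [p_u*12.736696 + p_m*4.748697 + p_d*0.000000] = 5.192317
  V(0,+0) = exp(-r*dt) * [p_u*5.192317 + p_m*0.757867 + p_d*0.000000] = 1.332923


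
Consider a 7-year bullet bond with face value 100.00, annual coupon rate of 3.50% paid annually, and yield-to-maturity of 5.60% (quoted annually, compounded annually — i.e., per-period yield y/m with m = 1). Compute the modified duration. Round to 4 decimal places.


Answer: Modified duration = 5.9434

Derivation:
Coupon per period c = face * coupon_rate / m = 3.500000
Periods per year m = 1; per-period yield y/m = 0.056000
Number of cashflows N = 7
Cashflows (t years, CF_t, discount factor 1/(1+y/m)^(m*t), PV):
  t = 1.0000: CF_t = 3.500000, DF = 0.946970, PV = 3.314394
  t = 2.0000: CF_t = 3.500000, DF = 0.896752, PV = 3.138631
  t = 3.0000: CF_t = 3.500000, DF = 0.849197, PV = 2.972188
  t = 4.0000: CF_t = 3.500000, DF = 0.804163, PV = 2.814572
  t = 5.0000: CF_t = 3.500000, DF = 0.761518, PV = 2.665314
  t = 6.0000: CF_t = 3.500000, DF = 0.721135, PV = 2.523972
  t = 7.0000: CF_t = 103.500000, DF = 0.682893, PV = 70.679411
Price P = sum_t PV_t = 88.108482
First compute Macaulay numerator sum_t t * PV_t:
  t * PV_t at t = 1.0000: 3.314394
  t * PV_t at t = 2.0000: 6.277261
  t * PV_t at t = 3.0000: 8.916564
  t * PV_t at t = 4.0000: 11.258288
  t * PV_t at t = 5.0000: 13.326572
  t * PV_t at t = 6.0000: 15.143832
  t * PV_t at t = 7.0000: 494.755878
Macaulay duration D = 552.992790 / 88.108482 = 6.276272
Modified duration = D / (1 + y/m) = 6.276272 / (1 + 0.056000) = 5.943439


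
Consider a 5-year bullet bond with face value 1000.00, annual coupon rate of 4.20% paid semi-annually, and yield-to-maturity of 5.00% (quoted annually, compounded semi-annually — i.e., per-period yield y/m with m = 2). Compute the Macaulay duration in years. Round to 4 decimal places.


Coupon per period c = face * coupon_rate / m = 21.000000
Periods per year m = 2; per-period yield y/m = 0.025000
Number of cashflows N = 10
Cashflows (t years, CF_t, discount factor 1/(1+y/m)^(m*t), PV):
  t = 0.5000: CF_t = 21.000000, DF = 0.975610, PV = 20.487805
  t = 1.0000: CF_t = 21.000000, DF = 0.951814, PV = 19.988102
  t = 1.5000: CF_t = 21.000000, DF = 0.928599, PV = 19.500588
  t = 2.0000: CF_t = 21.000000, DF = 0.905951, PV = 19.024964
  t = 2.5000: CF_t = 21.000000, DF = 0.883854, PV = 18.560940
  t = 3.0000: CF_t = 21.000000, DF = 0.862297, PV = 18.108234
  t = 3.5000: CF_t = 21.000000, DF = 0.841265, PV = 17.666570
  t = 4.0000: CF_t = 21.000000, DF = 0.820747, PV = 17.235678
  t = 4.5000: CF_t = 21.000000, DF = 0.800728, PV = 16.815296
  t = 5.0000: CF_t = 1021.000000, DF = 0.781198, PV = 797.603568
Price P = sum_t PV_t = 964.991744
Macaulay numerator sum_t t * PV_t:
  t * PV_t at t = 0.5000: 10.243902
  t * PV_t at t = 1.0000: 19.988102
  t * PV_t at t = 1.5000: 29.250881
  t * PV_t at t = 2.0000: 38.049927
  t * PV_t at t = 2.5000: 46.402350
  t * PV_t at t = 3.0000: 54.324703
  t * PV_t at t = 3.5000: 61.832995
  t * PV_t at t = 4.0000: 68.942712
  t * PV_t at t = 4.5000: 75.668830
  t * PV_t at t = 5.0000: 3988.017841
Macaulay duration D = (sum_t t * PV_t) / P = 4392.722244 / 964.991744 = 4.552083

Answer: Macaulay duration = 4.5521 years


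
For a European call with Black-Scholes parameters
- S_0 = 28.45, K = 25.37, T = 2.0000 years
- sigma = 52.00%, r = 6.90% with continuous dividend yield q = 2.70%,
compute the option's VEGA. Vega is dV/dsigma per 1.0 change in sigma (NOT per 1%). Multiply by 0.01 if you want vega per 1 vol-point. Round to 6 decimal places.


d1 = 0.6377297975; d2 = -0.0976612549
phi(d1) = 0.3255340611; exp(-qT) = 0.9474321065; exp(-rT) = 0.8710986917
Vega = S * exp(-qT) * phi(d1) * sqrt(T) = 28.4500 * 0.9474321065 * 0.3255340611 * 1.4142135624 = 12.409143

Answer: Vega = 12.409143


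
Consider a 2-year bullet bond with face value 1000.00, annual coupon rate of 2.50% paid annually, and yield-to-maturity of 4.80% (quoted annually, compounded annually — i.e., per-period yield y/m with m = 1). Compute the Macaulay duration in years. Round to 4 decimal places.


Coupon per period c = face * coupon_rate / m = 25.000000
Periods per year m = 1; per-period yield y/m = 0.048000
Number of cashflows N = 2
Cashflows (t years, CF_t, discount factor 1/(1+y/m)^(m*t), PV):
  t = 1.0000: CF_t = 25.000000, DF = 0.954198, PV = 23.854962
  t = 2.0000: CF_t = 1025.000000, DF = 0.910495, PV = 933.257095
Price P = sum_t PV_t = 957.112056
Macaulay numerator sum_t t * PV_t:
  t * PV_t at t = 1.0000: 23.854962
  t * PV_t at t = 2.0000: 1866.514189
Macaulay duration D = (sum_t t * PV_t) / P = 1890.369151 / 957.112056 = 1.975076

Answer: Macaulay duration = 1.9751 years


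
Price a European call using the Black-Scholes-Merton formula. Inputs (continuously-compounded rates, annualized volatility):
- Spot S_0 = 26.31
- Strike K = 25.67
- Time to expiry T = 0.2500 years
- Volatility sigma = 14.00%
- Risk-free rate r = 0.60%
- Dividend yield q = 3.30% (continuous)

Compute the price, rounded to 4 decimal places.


d1 = (ln(S/K) + (r - q + 0.5*sigma^2) * T) / (sigma * sqrt(T)) = 0.29037286
d2 = d1 - sigma * sqrt(T) = 0.22037286
exp(-rT) = 0.99850112; exp(-qT) = 0.99178394
C = S_0 * exp(-qT) * N(d1) - K * exp(-rT) * N(d2)
N(d1) = 0.61423450; N(d2) = 0.58720961
C = 26.3100 * 0.99178394 * 0.61423450 - 25.6700 * 0.99850112 * 0.58720961 = 0.9767

Answer: Price = 0.9767


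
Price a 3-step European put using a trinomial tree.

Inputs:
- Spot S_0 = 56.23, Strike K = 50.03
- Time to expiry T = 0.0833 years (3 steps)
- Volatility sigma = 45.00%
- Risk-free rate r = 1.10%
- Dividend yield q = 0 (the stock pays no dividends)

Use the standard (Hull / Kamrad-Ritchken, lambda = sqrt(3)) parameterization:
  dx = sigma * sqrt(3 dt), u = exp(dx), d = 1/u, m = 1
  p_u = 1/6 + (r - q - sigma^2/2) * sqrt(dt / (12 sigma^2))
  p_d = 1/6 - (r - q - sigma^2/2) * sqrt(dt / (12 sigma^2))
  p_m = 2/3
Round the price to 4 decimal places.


dt = T/N = 0.027767; dx = sigma*sqrt(3*dt) = 0.129878
u = exp(dx) = 1.138689; d = 1/u = 0.878203
p_u = 0.157019, p_m = 0.666667, p_d = 0.176314
Discount per step: exp(-r*dt) = 0.999695
Stock lattice S(k, j) with j the centered position index:
  k=0: S(0,+0) = 56.2300
  k=1: S(1,-1) = 49.3813; S(1,+0) = 56.2300; S(1,+1) = 64.0285
  k=2: S(2,-2) = 43.3668; S(2,-1) = 49.3813; S(2,+0) = 56.2300; S(2,+1) = 64.0285; S(2,+2) = 72.9086
  k=3: S(3,-3) = 38.0849; S(3,-2) = 43.3668; S(3,-1) = 49.3813; S(3,+0) = 56.2300; S(3,+1) = 64.0285; S(3,+2) = 72.9086; S(3,+3) = 83.0202
Terminal payoffs V(N, j) = max(K - S_T, 0):
  V(3,-3) = 11.945136; V(3,-2) = 6.663174; V(3,-1) = 0.648661; V(3,+0) = 0.000000; V(3,+1) = 0.000000; V(3,+2) = 0.000000; V(3,+3) = 0.000000
Backward induction: V(k, j) = exp(-r*dt) * [p_u * V(k+1, j+1) + p_m * V(k+1, j) + p_d * V(k+1, j-1)]
  V(2,-2) = exp(-r*dt) * [p_u*0.648661 + p_m*6.663174 + p_d*11.945136] = 6.648032
  V(2,-1) = exp(-r*dt) * [p_u*0.000000 + p_m*0.648661 + p_d*6.663174] = 1.606761
  V(2,+0) = exp(-r*dt) * [p_u*0.000000 + p_m*0.000000 + p_d*0.648661] = 0.114333
  V(2,+1) = exp(-r*dt) * [p_u*0.000000 + p_m*0.000000 + p_d*0.000000] = 0.000000
  V(2,+2) = exp(-r*dt) * [p_u*0.000000 + p_m*0.000000 + p_d*0.000000] = 0.000000
  V(1,-1) = exp(-r*dt) * [p_u*0.114333 + p_m*1.606761 + p_d*6.648032] = 2.260577
  V(1,+0) = exp(-r*dt) * [p_u*0.000000 + p_m*0.114333 + p_d*1.606761] = 0.359407
  V(1,+1) = exp(-r*dt) * [p_u*0.000000 + p_m*0.000000 + p_d*0.114333] = 0.020152
  V(0,+0) = exp(-r*dt) * [p_u*0.020152 + p_m*0.359407 + p_d*2.260577] = 0.641144

Answer: Price = V(0,0) = 0.6411


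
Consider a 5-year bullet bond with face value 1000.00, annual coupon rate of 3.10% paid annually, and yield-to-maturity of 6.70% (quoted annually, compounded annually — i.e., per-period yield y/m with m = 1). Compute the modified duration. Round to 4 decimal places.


Answer: Modified duration = 4.3856

Derivation:
Coupon per period c = face * coupon_rate / m = 31.000000
Periods per year m = 1; per-period yield y/m = 0.067000
Number of cashflows N = 5
Cashflows (t years, CF_t, discount factor 1/(1+y/m)^(m*t), PV):
  t = 1.0000: CF_t = 31.000000, DF = 0.937207, PV = 29.053421
  t = 2.0000: CF_t = 31.000000, DF = 0.878357, PV = 27.229073
  t = 3.0000: CF_t = 31.000000, DF = 0.823203, PV = 25.519281
  t = 4.0000: CF_t = 31.000000, DF = 0.771511, PV = 23.916852
  t = 5.0000: CF_t = 1031.000000, DF = 0.723066, PV = 745.480981
Price P = sum_t PV_t = 851.199608
First compute Macaulay numerator sum_t t * PV_t:
  t * PV_t at t = 1.0000: 29.053421
  t * PV_t at t = 2.0000: 54.458146
  t * PV_t at t = 3.0000: 76.557843
  t * PV_t at t = 4.0000: 95.667408
  t * PV_t at t = 5.0000: 3727.404906
Macaulay duration D = 3983.141724 / 851.199608 = 4.679445
Modified duration = D / (1 + y/m) = 4.679445 / (1 + 0.067000) = 4.385609


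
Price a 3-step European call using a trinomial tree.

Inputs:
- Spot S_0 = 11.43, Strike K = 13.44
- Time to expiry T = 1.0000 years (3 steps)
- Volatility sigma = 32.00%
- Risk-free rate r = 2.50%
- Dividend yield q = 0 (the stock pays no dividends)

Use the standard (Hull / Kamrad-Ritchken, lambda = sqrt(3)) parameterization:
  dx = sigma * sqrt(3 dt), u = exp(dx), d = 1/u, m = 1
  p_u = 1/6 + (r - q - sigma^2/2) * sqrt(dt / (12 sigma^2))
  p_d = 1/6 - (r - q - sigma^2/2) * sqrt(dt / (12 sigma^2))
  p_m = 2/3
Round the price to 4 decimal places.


dt = T/N = 0.333333; dx = sigma*sqrt(3*dt) = 0.320000
u = exp(dx) = 1.377128; d = 1/u = 0.726149
p_u = 0.153021, p_m = 0.666667, p_d = 0.180312
Discount per step: exp(-r*dt) = 0.991701
Stock lattice S(k, j) with j the centered position index:
  k=0: S(0,+0) = 11.4300
  k=1: S(1,-1) = 8.2999; S(1,+0) = 11.4300; S(1,+1) = 15.7406
  k=2: S(2,-2) = 6.0270; S(2,-1) = 8.2999; S(2,+0) = 11.4300; S(2,+1) = 15.7406; S(2,+2) = 21.6768
  k=3: S(3,-3) = 4.3765; S(3,-2) = 6.0270; S(3,-1) = 8.2999; S(3,+0) = 11.4300; S(3,+1) = 15.7406; S(3,+2) = 21.6768; S(3,+3) = 29.8517
Terminal payoffs V(N, j) = max(S_T - K, 0):
  V(3,-3) = 0.000000; V(3,-2) = 0.000000; V(3,-1) = 0.000000; V(3,+0) = 0.000000; V(3,+1) = 2.300570; V(3,+2) = 8.236776; V(3,+3) = 16.411691
Backward induction: V(k, j) = exp(-r*dt) * [p_u * V(k+1, j+1) + p_m * V(k+1, j) + p_d * V(k+1, j-1)]
  V(2,-2) = exp(-r*dt) * [p_u*0.000000 + p_m*0.000000 + p_d*0.000000] = 0.000000
  V(2,-1) = exp(-r*dt) * [p_u*0.000000 + p_m*0.000000 + p_d*0.000000] = 0.000000
  V(2,+0) = exp(-r*dt) * [p_u*2.300570 + p_m*0.000000 + p_d*0.000000] = 0.349114
  V(2,+1) = exp(-r*dt) * [p_u*8.236776 + p_m*2.300570 + p_d*0.000000] = 2.770924
  V(2,+2) = exp(-r*dt) * [p_u*16.411691 + p_m*8.236776 + p_d*2.300570] = 8.347483
  V(1,-1) = exp(-r*dt) * [p_u*0.349114 + p_m*0.000000 + p_d*0.000000] = 0.052978
  V(1,+0) = exp(-r*dt) * [p_u*2.770924 + p_m*0.349114 + p_d*0.000000] = 0.651301
  V(1,+1) = exp(-r*dt) * [p_u*8.347483 + p_m*2.770924 + p_d*0.349114] = 3.161119
  V(0,+0) = exp(-r*dt) * [p_u*3.161119 + p_m*0.651301 + p_d*0.052978] = 0.919774

Answer: Price = V(0,0) = 0.9198


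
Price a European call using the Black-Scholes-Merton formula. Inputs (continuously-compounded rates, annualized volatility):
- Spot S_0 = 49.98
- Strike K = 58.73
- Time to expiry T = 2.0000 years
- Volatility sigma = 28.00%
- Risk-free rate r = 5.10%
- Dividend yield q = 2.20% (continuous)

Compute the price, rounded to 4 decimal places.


Answer: Price = 5.5761

Derivation:
d1 = (ln(S/K) + (r - q + 0.5*sigma^2) * T) / (sigma * sqrt(T)) = -0.06295206
d2 = d1 - sigma * sqrt(T) = -0.45893186
exp(-rT) = 0.90302955; exp(-qT) = 0.95695396
C = S_0 * exp(-qT) * N(d1) - K * exp(-rT) * N(d2)
N(d1) = 0.47490234; N(d2) = 0.32314155
C = 49.9800 * 0.95695396 * 0.47490234 - 58.7300 * 0.90302955 * 0.32314155 = 5.5761


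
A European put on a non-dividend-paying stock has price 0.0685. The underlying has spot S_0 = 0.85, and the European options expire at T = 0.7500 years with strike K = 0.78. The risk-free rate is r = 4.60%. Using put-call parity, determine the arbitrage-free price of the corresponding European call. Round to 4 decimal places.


Answer: Call price = 0.1650

Derivation:
Put-call parity: C - P = S_0 * exp(-qT) - K * exp(-rT).
S_0 * exp(-qT) = 0.8500 * 1.00000000 = 0.85000000
K * exp(-rT) = 0.7800 * 0.96608834 = 0.75354890
C = P + S*exp(-qT) - K*exp(-rT)
C = 0.0685 + 0.85000000 - 0.75354890 = 0.1650


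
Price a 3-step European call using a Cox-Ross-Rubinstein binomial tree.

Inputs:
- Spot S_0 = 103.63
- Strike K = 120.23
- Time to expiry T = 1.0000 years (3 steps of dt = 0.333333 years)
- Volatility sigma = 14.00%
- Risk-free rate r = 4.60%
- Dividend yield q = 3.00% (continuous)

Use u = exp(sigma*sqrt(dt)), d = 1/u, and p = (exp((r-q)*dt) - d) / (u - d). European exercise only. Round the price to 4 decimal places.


dt = T/N = 0.333333
u = exp(sigma*sqrt(dt)) = 1.084186; d = 1/u = 0.922351
p = (exp((r-q)*dt) - d) / (u - d) = 0.512847
Discount per step: exp(-r*dt) = 0.984784
Stock lattice S(k, i) with i counting down-moves:
  k=0: S(0,0) = 103.6300
  k=1: S(1,0) = 112.3541; S(1,1) = 95.5833
  k=2: S(2,0) = 121.8127; S(2,1) = 103.6300; S(2,2) = 88.1614
  k=3: S(3,0) = 132.0676; S(3,1) = 112.3541; S(3,2) = 95.5833; S(3,3) = 81.3158
Terminal payoffs V(N, i) = max(S_T - K, 0):
  V(3,0) = 11.837608; V(3,1) = 0.000000; V(3,2) = 0.000000; V(3,3) = 0.000000
Backward induction: V(k, i) = exp(-r*dt) * [p * V(k+1, i) + (1-p) * V(k+1, i+1)].
  V(2,0) = exp(-r*dt) * [p*11.837608 + (1-p)*0.000000] = 5.978509
  V(2,1) = exp(-r*dt) * [p*0.000000 + (1-p)*0.000000] = 0.000000
  V(2,2) = exp(-r*dt) * [p*0.000000 + (1-p)*0.000000] = 0.000000
  V(1,0) = exp(-r*dt) * [p*5.978509 + (1-p)*0.000000] = 3.019408
  V(1,1) = exp(-r*dt) * [p*0.000000 + (1-p)*0.000000] = 0.000000
  V(0,0) = exp(-r*dt) * [p*3.019408 + (1-p)*0.000000] = 1.524933

Answer: Price = V(0,0) = 1.5249


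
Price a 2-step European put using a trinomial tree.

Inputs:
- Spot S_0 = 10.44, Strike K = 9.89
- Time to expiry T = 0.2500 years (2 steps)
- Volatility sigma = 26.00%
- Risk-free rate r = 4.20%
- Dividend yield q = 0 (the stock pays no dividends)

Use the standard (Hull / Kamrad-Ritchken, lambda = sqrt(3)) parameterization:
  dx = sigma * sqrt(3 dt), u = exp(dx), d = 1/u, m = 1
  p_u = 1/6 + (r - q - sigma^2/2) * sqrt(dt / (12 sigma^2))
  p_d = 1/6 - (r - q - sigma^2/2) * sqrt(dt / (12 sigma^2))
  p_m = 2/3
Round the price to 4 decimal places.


dt = T/N = 0.125000; dx = sigma*sqrt(3*dt) = 0.159217
u = exp(dx) = 1.172592; d = 1/u = 0.852811
p_u = 0.169886, p_m = 0.666667, p_d = 0.163448
Discount per step: exp(-r*dt) = 0.994764
Stock lattice S(k, j) with j the centered position index:
  k=0: S(0,+0) = 10.4400
  k=1: S(1,-1) = 8.9034; S(1,+0) = 10.4400; S(1,+1) = 12.2419
  k=2: S(2,-2) = 7.5929; S(2,-1) = 8.9034; S(2,+0) = 10.4400; S(2,+1) = 12.2419; S(2,+2) = 14.3547
Terminal payoffs V(N, j) = max(K - S_T, 0):
  V(2,-2) = 2.297120; V(2,-1) = 0.986649; V(2,+0) = 0.000000; V(2,+1) = 0.000000; V(2,+2) = 0.000000
Backward induction: V(k, j) = exp(-r*dt) * [p_u * V(k+1, j+1) + p_m * V(k+1, j) + p_d * V(k+1, j-1)]
  V(1,-1) = exp(-r*dt) * [p_u*0.000000 + p_m*0.986649 + p_d*2.297120] = 1.027815
  V(1,+0) = exp(-r*dt) * [p_u*0.000000 + p_m*0.000000 + p_d*0.986649] = 0.160421
  V(1,+1) = exp(-r*dt) * [p_u*0.000000 + p_m*0.000000 + p_d*0.000000] = 0.000000
  V(0,+0) = exp(-r*dt) * [p_u*0.000000 + p_m*0.160421 + p_d*1.027815] = 0.273502

Answer: Price = V(0,0) = 0.2735


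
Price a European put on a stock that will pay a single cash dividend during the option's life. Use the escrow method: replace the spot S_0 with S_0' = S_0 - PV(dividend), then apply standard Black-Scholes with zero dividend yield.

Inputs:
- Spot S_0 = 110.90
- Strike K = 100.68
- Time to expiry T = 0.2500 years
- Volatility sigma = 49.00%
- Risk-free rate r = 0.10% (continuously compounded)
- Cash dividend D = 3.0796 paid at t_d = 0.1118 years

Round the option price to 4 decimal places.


PV(D) = D * exp(-r * t_d) = 3.0796 * 0.99988821 = 3.07925572
S_0' = S_0 - PV(D) = 110.9000 - 3.07925572 = 107.82074428
d1 = (ln(S_0'/K) + (r + sigma^2/2)*T) / (sigma*sqrt(T)) = 0.40320573
d2 = d1 - sigma*sqrt(T) = 0.15820573
exp(-rT) = 0.99975003
N(-d1) = 0.34339844; N(-d2) = 0.43714735
P = K * exp(-rT) * N(-d2) - S_0' * N(-d1) = 100.6800 * 0.99975003 * 0.43714735 - 107.82074428 * 0.34339844 = 6.9755

Answer: Price = 6.9755


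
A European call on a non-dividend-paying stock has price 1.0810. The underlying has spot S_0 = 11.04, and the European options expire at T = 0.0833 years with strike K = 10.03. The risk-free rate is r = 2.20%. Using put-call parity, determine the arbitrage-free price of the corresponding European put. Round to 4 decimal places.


Put-call parity: C - P = S_0 * exp(-qT) - K * exp(-rT).
S_0 * exp(-qT) = 11.0400 * 1.00000000 = 11.04000000
K * exp(-rT) = 10.0300 * 0.99816908 = 10.01163585
P = C - S*exp(-qT) + K*exp(-rT)
P = 1.0810 - 11.04000000 + 10.01163585 = 0.0526

Answer: Put price = 0.0526


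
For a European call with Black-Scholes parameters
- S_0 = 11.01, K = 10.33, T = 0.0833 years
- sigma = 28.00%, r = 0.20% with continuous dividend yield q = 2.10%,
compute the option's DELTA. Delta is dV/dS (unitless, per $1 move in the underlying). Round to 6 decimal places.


Answer: Delta = 0.789562

Derivation:
d1 = 0.8097018135; d2 = 0.7288889432
phi(d1) = 0.2874383011; exp(-qT) = 0.9982522291; exp(-rT) = 0.9998334139
N(d1) = 0.7909442122
Delta = exp(-qT) * N(d1) = 0.9982522291 * 0.7909442122 = 0.789562


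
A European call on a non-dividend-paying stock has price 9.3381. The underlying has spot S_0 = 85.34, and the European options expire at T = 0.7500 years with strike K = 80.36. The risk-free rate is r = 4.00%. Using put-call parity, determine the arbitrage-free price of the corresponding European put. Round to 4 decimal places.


Answer: Put price = 1.9831

Derivation:
Put-call parity: C - P = S_0 * exp(-qT) - K * exp(-rT).
S_0 * exp(-qT) = 85.3400 * 1.00000000 = 85.34000000
K * exp(-rT) = 80.3600 * 0.97044553 = 77.98500308
P = C - S*exp(-qT) + K*exp(-rT)
P = 9.3381 - 85.34000000 + 77.98500308 = 1.9831


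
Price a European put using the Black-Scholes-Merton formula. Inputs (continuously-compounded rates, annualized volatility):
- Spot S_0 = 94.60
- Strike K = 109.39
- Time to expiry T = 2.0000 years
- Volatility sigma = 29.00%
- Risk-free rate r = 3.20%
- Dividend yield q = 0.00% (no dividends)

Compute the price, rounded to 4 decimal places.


d1 = (ln(S/K) + (r - q + 0.5*sigma^2) * T) / (sigma * sqrt(T)) = 0.00691989
d2 = d1 - sigma * sqrt(T) = -0.40320204
exp(-rT) = 0.93800500; exp(-qT) = 1.00000000
P = K * exp(-rT) * N(-d2) - S_0 * exp(-qT) * N(-d1)
N(-d1) = 0.49723939; N(-d2) = 0.65660020
P = 109.3900 * 0.93800500 * 0.65660020 - 94.6000 * 1.00000000 * 0.49723939 = 20.3338

Answer: Price = 20.3338


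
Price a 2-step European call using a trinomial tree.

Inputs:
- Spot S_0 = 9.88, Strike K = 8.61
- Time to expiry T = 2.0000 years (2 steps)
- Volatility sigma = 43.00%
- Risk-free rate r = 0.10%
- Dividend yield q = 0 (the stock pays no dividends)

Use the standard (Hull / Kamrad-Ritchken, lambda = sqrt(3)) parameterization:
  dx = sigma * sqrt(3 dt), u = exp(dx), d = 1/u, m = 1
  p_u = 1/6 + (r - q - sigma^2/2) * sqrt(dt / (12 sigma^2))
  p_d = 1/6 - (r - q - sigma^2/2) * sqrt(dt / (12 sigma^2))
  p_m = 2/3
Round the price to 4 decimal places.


dt = T/N = 1.000000; dx = sigma*sqrt(3*dt) = 0.744782
u = exp(dx) = 2.105982; d = 1/u = 0.474838
p_u = 0.105273, p_m = 0.666667, p_d = 0.228060
Discount per step: exp(-r*dt) = 0.999000
Stock lattice S(k, j) with j the centered position index:
  k=0: S(0,+0) = 9.8800
  k=1: S(1,-1) = 4.6914; S(1,+0) = 9.8800; S(1,+1) = 20.8071
  k=2: S(2,-2) = 2.2277; S(2,-1) = 4.6914; S(2,+0) = 9.8800; S(2,+1) = 20.8071; S(2,+2) = 43.8194
Terminal payoffs V(N, j) = max(S_T - K, 0):
  V(2,-2) = 0.000000; V(2,-1) = 0.000000; V(2,+0) = 1.270000; V(2,+1) = 12.197102; V(2,+2) = 35.209381
Backward induction: V(k, j) = exp(-r*dt) * [p_u * V(k+1, j+1) + p_m * V(k+1, j) + p_d * V(k+1, j-1)]
  V(1,-1) = exp(-r*dt) * [p_u*1.270000 + p_m*0.000000 + p_d*0.000000] = 0.133563
  V(1,+0) = exp(-r*dt) * [p_u*12.197102 + p_m*1.270000 + p_d*0.000000] = 2.128561
  V(1,+1) = exp(-r*dt) * [p_u*35.209381 + p_m*12.197102 + p_d*1.270000] = 12.115508
  V(0,+0) = exp(-r*dt) * [p_u*12.115508 + p_m*2.128561 + p_d*0.133563] = 2.722211

Answer: Price = V(0,0) = 2.7222


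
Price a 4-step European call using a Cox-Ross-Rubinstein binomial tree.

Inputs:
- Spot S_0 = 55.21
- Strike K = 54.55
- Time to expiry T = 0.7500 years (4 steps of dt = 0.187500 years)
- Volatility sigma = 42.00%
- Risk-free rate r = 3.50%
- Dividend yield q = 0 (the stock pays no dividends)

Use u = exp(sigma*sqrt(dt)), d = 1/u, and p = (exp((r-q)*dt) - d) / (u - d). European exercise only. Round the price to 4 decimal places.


Answer: Price = V(0,0) = 8.5415

Derivation:
dt = T/N = 0.187500
u = exp(sigma*sqrt(dt)) = 1.199453; d = 1/u = 0.833714
p = (exp((r-q)*dt) - d) / (u - d) = 0.472661
Discount per step: exp(-r*dt) = 0.993459
Stock lattice S(k, i) with i counting down-moves:
  k=0: S(0,0) = 55.2100
  k=1: S(1,0) = 66.2218; S(1,1) = 46.0293
  k=2: S(2,0) = 79.4299; S(2,1) = 55.2100; S(2,2) = 38.3753
  k=3: S(3,0) = 95.2724; S(3,1) = 66.2218; S(3,2) = 46.0293; S(3,3) = 31.9940
  k=4: S(4,0) = 114.2747; S(4,1) = 79.4299; S(4,2) = 55.2100; S(4,3) = 38.3753; S(4,4) = 26.6738
Terminal payoffs V(N, i) = max(S_T - K, 0):
  V(4,0) = 59.724727; V(4,1) = 24.879892; V(4,2) = 0.660000; V(4,3) = 0.000000; V(4,4) = 0.000000
Backward induction: V(k, i) = exp(-r*dt) * [p * V(k+1, i) + (1-p) * V(k+1, i+1)].
  V(3,0) = exp(-r*dt) * [p*59.724727 + (1-p)*24.879892] = 41.079207
  V(3,1) = exp(-r*dt) * [p*24.879892 + (1-p)*0.660000] = 12.028594
  V(3,2) = exp(-r*dt) * [p*0.660000 + (1-p)*0.000000] = 0.309916
  V(3,3) = exp(-r*dt) * [p*0.000000 + (1-p)*0.000000] = 0.000000
  V(2,0) = exp(-r*dt) * [p*41.079207 + (1-p)*12.028594] = 25.591182
  V(2,1) = exp(-r*dt) * [p*12.028594 + (1-p)*0.309916] = 5.810616
  V(2,2) = exp(-r*dt) * [p*0.309916 + (1-p)*0.000000] = 0.145527
  V(1,0) = exp(-r*dt) * [p*25.591182 + (1-p)*5.810616] = 15.060950
  V(1,1) = exp(-r*dt) * [p*5.810616 + (1-p)*0.145527] = 2.804725
  V(0,0) = exp(-r*dt) * [p*15.060950 + (1-p)*2.804725] = 8.541523


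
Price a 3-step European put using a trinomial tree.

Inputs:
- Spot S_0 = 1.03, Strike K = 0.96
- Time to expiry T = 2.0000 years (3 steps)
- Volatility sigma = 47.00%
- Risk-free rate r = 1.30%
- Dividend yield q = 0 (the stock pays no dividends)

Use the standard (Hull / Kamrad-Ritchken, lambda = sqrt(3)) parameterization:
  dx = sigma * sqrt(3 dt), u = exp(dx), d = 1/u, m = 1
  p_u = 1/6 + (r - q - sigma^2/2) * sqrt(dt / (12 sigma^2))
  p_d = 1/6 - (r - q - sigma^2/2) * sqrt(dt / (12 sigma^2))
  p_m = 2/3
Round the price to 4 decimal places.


dt = T/N = 0.666667; dx = sigma*sqrt(3*dt) = 0.664680
u = exp(dx) = 1.943869; d = 1/u = 0.514438
p_u = 0.117796, p_m = 0.666667, p_d = 0.215537
Discount per step: exp(-r*dt) = 0.991371
Stock lattice S(k, j) with j the centered position index:
  k=0: S(0,+0) = 1.0300
  k=1: S(1,-1) = 0.5299; S(1,+0) = 1.0300; S(1,+1) = 2.0022
  k=2: S(2,-2) = 0.2726; S(2,-1) = 0.5299; S(2,+0) = 1.0300; S(2,+1) = 2.0022; S(2,+2) = 3.8920
  k=3: S(3,-3) = 0.1402; S(3,-2) = 0.2726; S(3,-1) = 0.5299; S(3,+0) = 1.0300; S(3,+1) = 2.0022; S(3,+2) = 3.8920; S(3,+3) = 7.5655
Terminal payoffs V(N, j) = max(K - S_T, 0):
  V(3,-3) = 0.819772; V(3,-2) = 0.687414; V(3,-1) = 0.430129; V(3,+0) = 0.000000; V(3,+1) = 0.000000; V(3,+2) = 0.000000; V(3,+3) = 0.000000
Backward induction: V(k, j) = exp(-r*dt) * [p_u * V(k+1, j+1) + p_m * V(k+1, j) + p_d * V(k+1, j-1)]
  V(2,-2) = exp(-r*dt) * [p_u*0.430129 + p_m*0.687414 + p_d*0.819772] = 0.679718
  V(2,-1) = exp(-r*dt) * [p_u*0.000000 + p_m*0.430129 + p_d*0.687414] = 0.431163
  V(2,+0) = exp(-r*dt) * [p_u*0.000000 + p_m*0.000000 + p_d*0.430129] = 0.091909
  V(2,+1) = exp(-r*dt) * [p_u*0.000000 + p_m*0.000000 + p_d*0.000000] = 0.000000
  V(2,+2) = exp(-r*dt) * [p_u*0.000000 + p_m*0.000000 + p_d*0.000000] = 0.000000
  V(1,-1) = exp(-r*dt) * [p_u*0.091909 + p_m*0.431163 + p_d*0.679718] = 0.440935
  V(1,+0) = exp(-r*dt) * [p_u*0.000000 + p_m*0.091909 + p_d*0.431163] = 0.152874
  V(1,+1) = exp(-r*dt) * [p_u*0.000000 + p_m*0.000000 + p_d*0.091909] = 0.019639
  V(0,+0) = exp(-r*dt) * [p_u*0.019639 + p_m*0.152874 + p_d*0.440935] = 0.197548

Answer: Price = V(0,0) = 0.1975


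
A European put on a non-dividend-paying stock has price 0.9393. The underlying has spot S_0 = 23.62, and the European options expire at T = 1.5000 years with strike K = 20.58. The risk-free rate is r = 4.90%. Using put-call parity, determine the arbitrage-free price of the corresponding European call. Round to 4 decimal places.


Put-call parity: C - P = S_0 * exp(-qT) - K * exp(-rT).
S_0 * exp(-qT) = 23.6200 * 1.00000000 = 23.62000000
K * exp(-rT) = 20.5800 * 0.92913615 = 19.12162188
C = P + S*exp(-qT) - K*exp(-rT)
C = 0.9393 + 23.62000000 - 19.12162188 = 5.4377

Answer: Call price = 5.4377


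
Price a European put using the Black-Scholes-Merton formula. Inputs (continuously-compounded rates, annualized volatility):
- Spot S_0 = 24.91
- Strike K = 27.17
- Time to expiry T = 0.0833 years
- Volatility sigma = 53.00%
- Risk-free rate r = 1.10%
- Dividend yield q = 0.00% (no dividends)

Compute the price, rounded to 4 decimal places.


Answer: Price = 2.9477

Derivation:
d1 = (ln(S/K) + (r - q + 0.5*sigma^2) * T) / (sigma * sqrt(T)) = -0.48525632
d2 = d1 - sigma * sqrt(T) = -0.63822354
exp(-rT) = 0.99908412; exp(-qT) = 1.00000000
P = K * exp(-rT) * N(-d2) - S_0 * exp(-qT) * N(-d1)
N(-d1) = 0.68625273; N(-d2) = 0.73833591
P = 27.1700 * 0.99908412 * 0.73833591 - 24.9100 * 1.00000000 * 0.68625273 = 2.9477


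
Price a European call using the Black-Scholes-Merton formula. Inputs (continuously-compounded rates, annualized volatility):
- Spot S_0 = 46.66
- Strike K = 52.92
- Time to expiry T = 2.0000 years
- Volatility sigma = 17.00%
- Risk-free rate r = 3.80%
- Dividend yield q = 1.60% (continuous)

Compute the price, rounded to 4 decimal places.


d1 = (ln(S/K) + (r - q + 0.5*sigma^2) * T) / (sigma * sqrt(T)) = -0.22042628
d2 = d1 - sigma * sqrt(T) = -0.46084259
exp(-rT) = 0.92681621; exp(-qT) = 0.96850658
C = S_0 * exp(-qT) * N(d1) - K * exp(-rT) * N(d2)
N(d1) = 0.41276959; N(d2) = 0.32245577
C = 46.6600 * 0.96850658 * 0.41276959 - 52.9200 * 0.92681621 * 0.32245577 = 2.8377

Answer: Price = 2.8377


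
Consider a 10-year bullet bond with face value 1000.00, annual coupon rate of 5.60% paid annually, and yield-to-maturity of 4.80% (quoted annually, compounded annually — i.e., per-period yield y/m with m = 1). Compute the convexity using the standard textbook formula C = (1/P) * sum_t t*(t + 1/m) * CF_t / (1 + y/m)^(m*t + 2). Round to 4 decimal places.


Coupon per period c = face * coupon_rate / m = 56.000000
Periods per year m = 1; per-period yield y/m = 0.048000
Number of cashflows N = 10
Cashflows (t years, CF_t, discount factor 1/(1+y/m)^(m*t), PV):
  t = 1.0000: CF_t = 56.000000, DF = 0.954198, PV = 53.435115
  t = 2.0000: CF_t = 56.000000, DF = 0.910495, PV = 50.987705
  t = 3.0000: CF_t = 56.000000, DF = 0.868793, PV = 48.652390
  t = 4.0000: CF_t = 56.000000, DF = 0.829001, PV = 46.424036
  t = 5.0000: CF_t = 56.000000, DF = 0.791031, PV = 44.297744
  t = 6.0000: CF_t = 56.000000, DF = 0.754801, PV = 42.268840
  t = 7.0000: CF_t = 56.000000, DF = 0.720230, PV = 40.332863
  t = 8.0000: CF_t = 56.000000, DF = 0.687242, PV = 38.485556
  t = 9.0000: CF_t = 56.000000, DF = 0.655765, PV = 36.722859
  t = 10.0000: CF_t = 1056.000000, DF = 0.625730, PV = 660.771179
Price P = sum_t PV_t = 1062.378286
Convexity numerator sum_t t*(t + 1/m) * CF_t / (1+y/m)^(m*t + 2):
  t = 1.0000: term = 97.304780
  t = 2.0000: term = 278.544217
  t = 3.0000: term = 531.572934
  t = 4.0000: term = 845.376803
  t = 5.0000: term = 1209.985882
  t = 6.0000: term = 1616.393354
  t = 7.0000: term = 2056.480095
  t = 8.0000: term = 2522.944500
  t = 9.0000: term = 3009.237238
  t = 10.0000: term = 66179.154079
Convexity = (1/P) * sum = 78346.993882 / 1062.378286 = 73.746795

Answer: Convexity = 73.7468


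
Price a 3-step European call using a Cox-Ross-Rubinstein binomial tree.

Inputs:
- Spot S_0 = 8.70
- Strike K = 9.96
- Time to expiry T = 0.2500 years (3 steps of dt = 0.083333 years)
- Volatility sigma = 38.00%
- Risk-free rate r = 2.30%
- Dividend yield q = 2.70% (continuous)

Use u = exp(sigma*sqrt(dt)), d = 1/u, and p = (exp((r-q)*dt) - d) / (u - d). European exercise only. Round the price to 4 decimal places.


dt = T/N = 0.083333
u = exp(sigma*sqrt(dt)) = 1.115939; d = 1/u = 0.896106
p = (exp((r-q)*dt) - d) / (u - d) = 0.471087
Discount per step: exp(-r*dt) = 0.998085
Stock lattice S(k, i) with i counting down-moves:
  k=0: S(0,0) = 8.7000
  k=1: S(1,0) = 9.7087; S(1,1) = 7.7961
  k=2: S(2,0) = 10.8343; S(2,1) = 8.7000; S(2,2) = 6.9862
  k=3: S(3,0) = 12.0904; S(3,1) = 9.7087; S(3,2) = 7.7961; S(3,3) = 6.2603
Terminal payoffs V(N, i) = max(S_T - K, 0):
  V(3,0) = 2.130411; V(3,1) = 0.000000; V(3,2) = 0.000000; V(3,3) = 0.000000
Backward induction: V(k, i) = exp(-r*dt) * [p * V(k+1, i) + (1-p) * V(k+1, i+1)].
  V(2,0) = exp(-r*dt) * [p*2.130411 + (1-p)*0.000000] = 1.001688
  V(2,1) = exp(-r*dt) * [p*0.000000 + (1-p)*0.000000] = 0.000000
  V(2,2) = exp(-r*dt) * [p*0.000000 + (1-p)*0.000000] = 0.000000
  V(1,0) = exp(-r*dt) * [p*1.001688 + (1-p)*0.000000] = 0.470979
  V(1,1) = exp(-r*dt) * [p*0.000000 + (1-p)*0.000000] = 0.000000
  V(0,0) = exp(-r*dt) * [p*0.470979 + (1-p)*0.000000] = 0.221447

Answer: Price = V(0,0) = 0.2214


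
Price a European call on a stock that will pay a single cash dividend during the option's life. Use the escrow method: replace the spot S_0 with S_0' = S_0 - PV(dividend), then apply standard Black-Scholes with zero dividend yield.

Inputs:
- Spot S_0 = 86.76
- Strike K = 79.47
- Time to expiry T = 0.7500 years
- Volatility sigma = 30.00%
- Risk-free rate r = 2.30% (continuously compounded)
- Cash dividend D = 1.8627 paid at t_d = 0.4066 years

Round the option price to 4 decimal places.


PV(D) = D * exp(-r * t_d) = 1.8627 * 0.99069179 = 1.84536160
S_0' = S_0 - PV(D) = 86.7600 - 1.84536160 = 84.91463840
d1 = (ln(S_0'/K) + (r + sigma^2/2)*T) / (sigma*sqrt(T)) = 0.45136053
d2 = d1 - sigma*sqrt(T) = 0.19155291
exp(-rT) = 0.98289793
N(d1) = 0.67413514; N(d2) = 0.57595378
C = S_0' * N(d1) - K * exp(-rT) * N(d2) = 84.91463840 * 0.67413514 - 79.4700 * 0.98289793 * 0.57595378 = 12.2557

Answer: Price = 12.2557


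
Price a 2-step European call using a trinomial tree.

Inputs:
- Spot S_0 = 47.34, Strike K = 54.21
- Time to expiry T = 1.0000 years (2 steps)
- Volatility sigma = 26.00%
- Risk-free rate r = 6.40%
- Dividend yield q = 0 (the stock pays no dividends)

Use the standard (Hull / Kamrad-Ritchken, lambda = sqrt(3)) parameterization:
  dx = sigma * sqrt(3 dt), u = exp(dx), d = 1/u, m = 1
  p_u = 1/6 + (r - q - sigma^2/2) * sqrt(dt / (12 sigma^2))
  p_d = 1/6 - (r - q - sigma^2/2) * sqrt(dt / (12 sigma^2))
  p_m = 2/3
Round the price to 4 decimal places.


Answer: Price = V(0,0) = 3.7905

Derivation:
dt = T/N = 0.500000; dx = sigma*sqrt(3*dt) = 0.318434
u = exp(dx) = 1.374972; d = 1/u = 0.727287
p_u = 0.190376, p_m = 0.666667, p_d = 0.142957
Discount per step: exp(-r*dt) = 0.968507
Stock lattice S(k, j) with j the centered position index:
  k=0: S(0,+0) = 47.3400
  k=1: S(1,-1) = 34.4298; S(1,+0) = 47.3400; S(1,+1) = 65.0912
  k=2: S(2,-2) = 25.0403; S(2,-1) = 34.4298; S(2,+0) = 47.3400; S(2,+1) = 65.0912; S(2,+2) = 89.4986
Terminal payoffs V(N, j) = max(S_T - K, 0):
  V(2,-2) = 0.000000; V(2,-1) = 0.000000; V(2,+0) = 0.000000; V(2,+1) = 10.881194; V(2,+2) = 35.288596
Backward induction: V(k, j) = exp(-r*dt) * [p_u * V(k+1, j+1) + p_m * V(k+1, j) + p_d * V(k+1, j-1)]
  V(1,-1) = exp(-r*dt) * [p_u*0.000000 + p_m*0.000000 + p_d*0.000000] = 0.000000
  V(1,+0) = exp(-r*dt) * [p_u*10.881194 + p_m*0.000000 + p_d*0.000000] = 2.006284
  V(1,+1) = exp(-r*dt) * [p_u*35.288596 + p_m*10.881194 + p_d*0.000000] = 13.532214
  V(0,+0) = exp(-r*dt) * [p_u*13.532214 + p_m*2.006284 + p_d*0.000000] = 3.790481


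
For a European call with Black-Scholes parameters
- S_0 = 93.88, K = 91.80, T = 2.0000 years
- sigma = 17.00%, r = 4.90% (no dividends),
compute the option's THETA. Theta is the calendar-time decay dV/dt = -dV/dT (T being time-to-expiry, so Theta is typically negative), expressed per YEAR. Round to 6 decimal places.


Answer: Theta = -4.500027

Derivation:
d1 = 0.6210272343; d2 = 0.3806109287
phi(d1) = 0.3289742015; exp(-qT) = 1.0000000000; exp(-rT) = 0.9066489038
Theta = -S*exp(-qT)*phi(d1)*sigma/(2*sqrt(T)) - r*K*exp(-rT)*N(d2) + q*S*exp(-qT)*N(d1)
N(d1) = 0.7327091479; N(d2) = 0.6482540147; sqrt(T) = 1.4142135624
Term 1 = -93.8800 * 1.0000000000 * 0.3289742015 * 0.1700 / (2 * 1.4142135624) = -1.8562601879
Term 2 = -0.0490 * 91.8000 * 0.9066489038 * 0.6482540147 = -2.6437666333
Term 3 = 0 (no dividend yield, q = 0)
Theta = -1.8562601879 + (-2.6437666333) + (0.0000000000) = -4.500027


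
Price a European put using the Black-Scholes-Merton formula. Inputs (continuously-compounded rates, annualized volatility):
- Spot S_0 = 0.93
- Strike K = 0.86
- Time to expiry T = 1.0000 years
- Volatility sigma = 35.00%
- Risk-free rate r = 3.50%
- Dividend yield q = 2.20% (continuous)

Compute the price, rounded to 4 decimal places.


Answer: Price = 0.0852

Derivation:
d1 = (ln(S/K) + (r - q + 0.5*sigma^2) * T) / (sigma * sqrt(T)) = 0.43572056
d2 = d1 - sigma * sqrt(T) = 0.08572056
exp(-rT) = 0.96560542; exp(-qT) = 0.97824024
P = K * exp(-rT) * N(-d2) - S_0 * exp(-qT) * N(-d1)
N(-d1) = 0.33151974; N(-d2) = 0.46584428
P = 0.8600 * 0.96560542 * 0.46584428 - 0.9300 * 0.97824024 * 0.33151974 = 0.0852


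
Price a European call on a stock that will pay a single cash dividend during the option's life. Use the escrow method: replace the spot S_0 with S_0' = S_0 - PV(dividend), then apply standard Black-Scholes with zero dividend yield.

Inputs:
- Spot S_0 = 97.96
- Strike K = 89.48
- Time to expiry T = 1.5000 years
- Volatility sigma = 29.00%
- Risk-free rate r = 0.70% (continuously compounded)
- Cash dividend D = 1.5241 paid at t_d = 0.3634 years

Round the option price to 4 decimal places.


Answer: Price = 17.3552

Derivation:
PV(D) = D * exp(-r * t_d) = 1.5241 * 0.99745943 = 1.52022792
S_0' = S_0 - PV(D) = 97.9600 - 1.52022792 = 96.43977208
d1 = (ln(S_0'/K) + (r + sigma^2/2)*T) / (sigma*sqrt(T)) = 0.41804218
d2 = d1 - sigma*sqrt(T) = 0.06286616
exp(-rT) = 0.98955493
N(d1) = 0.66204186; N(d2) = 0.52506346
C = S_0' * N(d1) - K * exp(-rT) * N(d2) = 96.43977208 * 0.66204186 - 89.4800 * 0.98955493 * 0.52506346 = 17.3552
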